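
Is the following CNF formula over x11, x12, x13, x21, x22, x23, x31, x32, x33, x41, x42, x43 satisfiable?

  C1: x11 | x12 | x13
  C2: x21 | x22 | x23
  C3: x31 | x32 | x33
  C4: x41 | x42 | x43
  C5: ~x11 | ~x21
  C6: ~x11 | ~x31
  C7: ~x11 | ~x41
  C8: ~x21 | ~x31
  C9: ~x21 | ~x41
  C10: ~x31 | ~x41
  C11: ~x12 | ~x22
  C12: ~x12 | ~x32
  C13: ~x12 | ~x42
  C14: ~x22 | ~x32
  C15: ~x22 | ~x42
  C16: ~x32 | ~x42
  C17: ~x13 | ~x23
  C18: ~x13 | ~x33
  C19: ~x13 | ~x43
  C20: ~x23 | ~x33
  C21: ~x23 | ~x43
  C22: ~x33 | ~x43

Suppose x11 = 0.
Suppose x12 = 1.
Unit clause (~x22) forces x22 = 0.
Unit clause (~x32) forces x32 = 0.
Unit clause (~x42) forces x42 = 0.
Suppose x21 = 1.
Unit clause (~x31) forces x31 = 0.
Unit clause (x33) forces x33 = 1.
Unit clause (~x41) forces x41 = 0.
Unit clause (x43) forces x43 = 1.
Now (~x43) is unsatisfied and unit — conflict.
So x21 must be the other value — set x21 = 0.
Unit clause (x23) forces x23 = 1.
Unit clause (~x13) forces x13 = 0.
Unit clause (~x33) forces x33 = 0.
Unit clause (x31) forces x31 = 1.
Unit clause (~x41) forces x41 = 0.
Unit clause (x43) forces x43 = 1.
Now (~x43) is unsatisfied and unit — conflict.
Neither x21 = 1 nor x21 = 0 works.
So x12 must be the other value — set x12 = 0.
Unit clause (x13) forces x13 = 1.
Unit clause (~x23) forces x23 = 0.
Unit clause (~x33) forces x33 = 0.
Unit clause (~x43) forces x43 = 0.
Suppose x21 = 1.
Unit clause (~x31) forces x31 = 0.
Unit clause (x32) forces x32 = 1.
Unit clause (~x41) forces x41 = 0.
Unit clause (x42) forces x42 = 1.
Now (~x42) is unsatisfied and unit — conflict.
So x21 must be the other value — set x21 = 0.
Unit clause (x22) forces x22 = 1.
Unit clause (~x32) forces x32 = 0.
Unit clause (x31) forces x31 = 1.
Unit clause (~x41) forces x41 = 0.
Unit clause (x42) forces x42 = 1.
Now (~x42) is unsatisfied and unit — conflict.
Neither x21 = 1 nor x21 = 0 works.
Neither x12 = 1 nor x12 = 0 works.
So x11 must be the other value — set x11 = 1.
Unit clause (~x21) forces x21 = 0.
Unit clause (~x31) forces x31 = 0.
Unit clause (~x41) forces x41 = 0.
Suppose x22 = 1.
Unit clause (~x12) forces x12 = 0.
Unit clause (~x32) forces x32 = 0.
Unit clause (x33) forces x33 = 1.
Unit clause (~x42) forces x42 = 0.
Unit clause (x43) forces x43 = 1.
Now (~x43) is unsatisfied and unit — conflict.
So x22 must be the other value — set x22 = 0.
Unit clause (x23) forces x23 = 1.
Unit clause (~x13) forces x13 = 0.
Unit clause (~x33) forces x33 = 0.
Unit clause (x32) forces x32 = 1.
Unit clause (~x12) forces x12 = 0.
Unit clause (~x42) forces x42 = 0.
Unit clause (x43) forces x43 = 1.
Now (~x43) is unsatisfied and unit — conflict.
Neither x22 = 1 nor x22 = 0 works.
Neither x11 = 1 nor x11 = 0 works.
No assignment satisfies every clause.

No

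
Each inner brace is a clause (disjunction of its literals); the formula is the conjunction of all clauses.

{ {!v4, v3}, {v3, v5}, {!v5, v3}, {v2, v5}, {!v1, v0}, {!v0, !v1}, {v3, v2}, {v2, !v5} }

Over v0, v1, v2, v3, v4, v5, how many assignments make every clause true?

8

There are 2^6 = 64 truth assignments over (v0, v1, v2, v3, v4, v5).
Split on v0. With v0 = true, the clauses containing v0 are satisfied and !v0 drops from the rest; 4 of the 2^5 = 32 assignments to the other variables satisfy what remains.
With v0 = false, by the same count on the reduced clause set, 4 assignments work.
Total: 4 + 4 = 8.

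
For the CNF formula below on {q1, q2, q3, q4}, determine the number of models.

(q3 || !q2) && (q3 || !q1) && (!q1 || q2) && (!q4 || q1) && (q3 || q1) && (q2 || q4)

3

There are 2^4 = 16 truth assignments over (q1, q2, q3, q4).
Check each against the 6 clauses (columns in the order q1, q2, q3, q4):
  F F F F  ✗ fails (q3 || q1)
  F F F T  ✗ fails (!q4 || q1)
  F F T F  ✗ fails (q2 || q4)
  F F T T  ✗ fails (!q4 || q1)
  F T F F  ✗ fails (q3 || !q2)
  F T F T  ✗ fails (q3 || !q2)
  F T T F  ✓ satisfies all
  F T T T  ✗ fails (!q4 || q1)
  T F F F  ✗ fails (q3 || !q1)
  T F F T  ✗ fails (q3 || !q1)
  T F T F  ✗ fails (!q1 || q2)
  T F T T  ✗ fails (!q1 || q2)
  T T F F  ✗ fails (q3 || !q2)
  T T F T  ✗ fails (q3 || !q2)
  T T T F  ✓ satisfies all
  T T T T  ✓ satisfies all
3 of the 16 rows are models.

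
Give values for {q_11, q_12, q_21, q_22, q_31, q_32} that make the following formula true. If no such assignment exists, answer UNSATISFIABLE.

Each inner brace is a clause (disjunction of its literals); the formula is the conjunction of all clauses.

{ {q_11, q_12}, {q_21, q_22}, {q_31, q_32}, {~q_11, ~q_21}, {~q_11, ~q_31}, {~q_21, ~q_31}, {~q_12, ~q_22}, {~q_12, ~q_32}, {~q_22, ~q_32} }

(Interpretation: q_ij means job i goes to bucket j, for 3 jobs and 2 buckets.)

UNSATISFIABLE

Try q_11 = 1.
The clause (~q_21) is unit, so q_21 = 0.
The clause (q_22) is unit, so q_22 = 1.
The clause (~q_31) is unit, so q_31 = 0.
The clause (q_32) is unit, so q_32 = 1.
Now (~q_32) is unsatisfied and unit — conflict.
Undo q_11 and try q_11 = 0.
The clause (q_12) is unit, so q_12 = 1.
The clause (~q_22) is unit, so q_22 = 0.
The clause (q_21) is unit, so q_21 = 1.
The clause (~q_31) is unit, so q_31 = 0.
The clause (q_32) is unit, so q_32 = 1.
Now (~q_32) is unsatisfied and unit — conflict.
Neither q_11 = 1 nor q_11 = 0 works.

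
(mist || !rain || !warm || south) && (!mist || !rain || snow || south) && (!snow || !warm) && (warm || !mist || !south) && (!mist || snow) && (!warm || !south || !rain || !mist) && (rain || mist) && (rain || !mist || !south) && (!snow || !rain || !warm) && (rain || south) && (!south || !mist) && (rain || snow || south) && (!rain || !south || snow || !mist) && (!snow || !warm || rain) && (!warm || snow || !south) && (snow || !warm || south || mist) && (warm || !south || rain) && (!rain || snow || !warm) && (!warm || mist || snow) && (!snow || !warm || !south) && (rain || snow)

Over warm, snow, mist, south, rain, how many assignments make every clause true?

There are 2^5 = 32 truth assignments over (warm, snow, mist, south, rain).
Split on south. With south = true, the clauses containing south are satisfied and !south drops from the rest; 2 of the 2^4 = 16 assignments to the other variables satisfy what remains.
With south = false, by the same count on the reduced clause set, 3 assignments work.
Total: 2 + 3 = 5.

5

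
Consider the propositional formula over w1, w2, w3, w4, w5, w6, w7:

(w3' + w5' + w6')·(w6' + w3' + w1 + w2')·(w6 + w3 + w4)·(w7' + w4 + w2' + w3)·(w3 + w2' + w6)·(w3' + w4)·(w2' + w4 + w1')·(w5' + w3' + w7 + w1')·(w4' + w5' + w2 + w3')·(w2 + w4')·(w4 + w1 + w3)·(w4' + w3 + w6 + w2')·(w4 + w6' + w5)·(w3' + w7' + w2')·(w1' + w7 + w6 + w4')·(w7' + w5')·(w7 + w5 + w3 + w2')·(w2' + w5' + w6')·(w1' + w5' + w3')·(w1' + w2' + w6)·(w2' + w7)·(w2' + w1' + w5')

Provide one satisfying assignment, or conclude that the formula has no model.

w1=1, w2=0, w3=0, w4=0, w5=1, w6=1, w7=0

Case w3 = 0:
Case w6 = 1:
Case w2 = 0:
The clause (w4') is unit, so w4 = 0.
The clause (w1) is unit, so w1 = 1.
The clause (w5) is unit, so w5 = 1.
The clause (w7') is unit, so w7 = 0.
This assignment satisfies each clause.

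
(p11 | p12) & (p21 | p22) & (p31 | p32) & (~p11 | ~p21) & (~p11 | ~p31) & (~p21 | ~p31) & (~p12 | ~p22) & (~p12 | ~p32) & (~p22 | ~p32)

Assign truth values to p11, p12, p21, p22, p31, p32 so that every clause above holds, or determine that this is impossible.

UNSATISFIABLE

Case p11 = 1:
(~p21) alone gives p21 = 0.
(p22) alone gives p22 = 1.
(~p31) alone gives p31 = 0.
(p32) alone gives p32 = 1.
But (~p32) is also a unit clause — contradiction.
That branch fails; take p11 = 0 instead.
(p12) alone gives p12 = 1.
(~p22) alone gives p22 = 0.
(p21) alone gives p21 = 1.
(~p31) alone gives p31 = 0.
(p32) alone gives p32 = 1.
But (~p32) is also a unit clause — contradiction.
Neither p11 = 1 nor p11 = 0 works.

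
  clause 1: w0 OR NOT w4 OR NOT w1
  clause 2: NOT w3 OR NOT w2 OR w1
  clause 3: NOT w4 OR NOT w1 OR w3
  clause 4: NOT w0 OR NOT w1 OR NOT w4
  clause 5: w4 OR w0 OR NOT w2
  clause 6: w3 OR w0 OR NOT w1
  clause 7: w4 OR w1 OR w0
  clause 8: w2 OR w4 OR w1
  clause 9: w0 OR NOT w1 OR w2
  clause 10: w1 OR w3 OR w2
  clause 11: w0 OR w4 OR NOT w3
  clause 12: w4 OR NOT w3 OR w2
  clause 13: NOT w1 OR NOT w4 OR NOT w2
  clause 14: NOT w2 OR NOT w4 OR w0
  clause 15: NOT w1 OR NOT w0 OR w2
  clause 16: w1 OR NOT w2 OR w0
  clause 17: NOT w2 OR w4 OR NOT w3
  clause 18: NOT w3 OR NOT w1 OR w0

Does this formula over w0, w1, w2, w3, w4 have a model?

Satisfiable

Branch on w0: set w0 = false.
Branch on w4: set w4 = true.
Unit clause (NOT w1) forces w1 = false.
Unit clause (NOT w2) forces w2 = false.
Unit clause (w3) forces w3 = true.
Every clause now holds.
A satisfying assignment: w0: false,  w1: false,  w2: false,  w3: true,  w4: true.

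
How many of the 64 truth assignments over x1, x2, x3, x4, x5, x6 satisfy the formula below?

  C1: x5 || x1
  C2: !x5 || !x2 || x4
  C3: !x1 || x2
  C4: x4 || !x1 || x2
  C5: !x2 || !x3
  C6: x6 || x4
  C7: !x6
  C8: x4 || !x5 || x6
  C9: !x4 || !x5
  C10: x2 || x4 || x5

1

There are 2^6 = 64 truth assignments over (x1, x2, x3, x4, x5, x6).
Split on x1. With x1 = true, the clauses containing x1 are satisfied and !x1 drops from the rest; 1 of the 2^5 = 32 assignments to the other variables satisfy what remains.
With x1 = false, by the same count on the reduced clause set, 0 assignments work.
Total: 1 + 0 = 1.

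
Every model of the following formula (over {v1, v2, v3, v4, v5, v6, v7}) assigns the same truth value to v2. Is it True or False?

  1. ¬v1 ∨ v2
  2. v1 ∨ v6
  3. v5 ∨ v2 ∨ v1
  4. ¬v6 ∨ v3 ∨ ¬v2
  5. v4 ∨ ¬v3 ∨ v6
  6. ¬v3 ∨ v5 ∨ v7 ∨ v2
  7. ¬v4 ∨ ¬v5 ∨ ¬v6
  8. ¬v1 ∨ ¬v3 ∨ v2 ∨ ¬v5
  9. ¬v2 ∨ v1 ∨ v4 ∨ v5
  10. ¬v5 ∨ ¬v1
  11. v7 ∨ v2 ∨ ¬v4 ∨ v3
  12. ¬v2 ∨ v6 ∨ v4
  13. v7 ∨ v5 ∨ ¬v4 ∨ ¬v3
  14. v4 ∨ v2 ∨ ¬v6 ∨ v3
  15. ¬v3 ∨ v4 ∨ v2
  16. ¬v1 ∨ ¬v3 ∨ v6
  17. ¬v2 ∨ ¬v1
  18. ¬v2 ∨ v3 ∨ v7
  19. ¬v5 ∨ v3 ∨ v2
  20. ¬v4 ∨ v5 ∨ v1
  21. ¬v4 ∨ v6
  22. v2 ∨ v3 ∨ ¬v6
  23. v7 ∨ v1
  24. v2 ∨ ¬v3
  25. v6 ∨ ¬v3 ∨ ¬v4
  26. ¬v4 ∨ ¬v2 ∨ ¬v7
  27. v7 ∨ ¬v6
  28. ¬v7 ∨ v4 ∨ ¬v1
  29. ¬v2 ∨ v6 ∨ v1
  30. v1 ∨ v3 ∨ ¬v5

Suppose v2 = False.
(¬v1) alone gives v1 = False.
(v6) alone gives v6 = True.
(v5) alone gives v5 = True.
(¬v4) alone gives v4 = False.
(v3) alone gives v3 = True.
Now (¬v3) is unsatisfied and unit — conflict.
So every satisfying assignment has v2 = True.

True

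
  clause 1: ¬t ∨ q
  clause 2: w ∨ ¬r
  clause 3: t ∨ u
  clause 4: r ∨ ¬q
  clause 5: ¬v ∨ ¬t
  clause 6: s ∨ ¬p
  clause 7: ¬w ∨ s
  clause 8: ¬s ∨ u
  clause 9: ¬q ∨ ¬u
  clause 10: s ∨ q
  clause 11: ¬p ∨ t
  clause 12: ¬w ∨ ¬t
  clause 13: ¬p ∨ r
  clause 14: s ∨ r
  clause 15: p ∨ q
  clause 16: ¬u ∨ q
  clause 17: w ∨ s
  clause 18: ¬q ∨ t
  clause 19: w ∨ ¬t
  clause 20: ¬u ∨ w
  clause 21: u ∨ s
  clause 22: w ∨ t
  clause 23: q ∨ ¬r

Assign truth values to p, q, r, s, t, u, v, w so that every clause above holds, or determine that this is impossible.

Branch on t: set t = False.
Unit clause (u) forces u = True.
Unit clause (¬q) forces q = False.
Now (q) is unsatisfied and unit — conflict.
That branch fails; take t = True instead.
Unit clause (q) forces q = True.
Unit clause (r) forces r = True.
Unit clause (w) forces w = True.
Now (¬w) is unsatisfied and unit — conflict.
Both values of t lead to a conflict.

UNSATISFIABLE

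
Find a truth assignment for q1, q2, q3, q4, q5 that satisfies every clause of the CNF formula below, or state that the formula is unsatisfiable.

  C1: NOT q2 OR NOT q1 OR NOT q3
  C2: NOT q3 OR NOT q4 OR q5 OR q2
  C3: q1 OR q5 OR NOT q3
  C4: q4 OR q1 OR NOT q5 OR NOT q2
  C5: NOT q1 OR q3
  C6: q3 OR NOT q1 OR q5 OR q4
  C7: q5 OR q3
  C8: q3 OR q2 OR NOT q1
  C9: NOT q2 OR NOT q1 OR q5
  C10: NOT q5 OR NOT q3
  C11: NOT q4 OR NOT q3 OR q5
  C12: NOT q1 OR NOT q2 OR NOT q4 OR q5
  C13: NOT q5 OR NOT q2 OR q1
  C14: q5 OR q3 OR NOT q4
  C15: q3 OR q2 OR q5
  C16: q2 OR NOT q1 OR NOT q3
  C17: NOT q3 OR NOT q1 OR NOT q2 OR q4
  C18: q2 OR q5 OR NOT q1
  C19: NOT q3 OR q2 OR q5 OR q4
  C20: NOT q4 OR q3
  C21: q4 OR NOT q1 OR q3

q1=false,  q2=false,  q3=false,  q4=false,  q5=true

Case q1 = false:
Case q5 = true:
From the singleton clause (NOT q3), q3 = false.
From the singleton clause (NOT q2), q2 = false.
From the singleton clause (NOT q4), q4 = false.
This assignment satisfies each clause.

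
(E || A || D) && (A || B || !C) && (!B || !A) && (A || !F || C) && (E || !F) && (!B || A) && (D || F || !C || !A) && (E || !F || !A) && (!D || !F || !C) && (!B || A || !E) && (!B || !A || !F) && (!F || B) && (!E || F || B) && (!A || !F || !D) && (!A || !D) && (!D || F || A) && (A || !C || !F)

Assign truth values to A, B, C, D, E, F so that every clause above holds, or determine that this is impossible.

Case B = false:
Unit clause (!F) forces F = false.
Unit clause (!E) forces E = false.
Case A = true:
Unit clause (!D) forces D = false.
Unit clause (!C) forces C = false.
All clauses are satisfied.

A=true; B=false; C=false; D=false; E=false; F=false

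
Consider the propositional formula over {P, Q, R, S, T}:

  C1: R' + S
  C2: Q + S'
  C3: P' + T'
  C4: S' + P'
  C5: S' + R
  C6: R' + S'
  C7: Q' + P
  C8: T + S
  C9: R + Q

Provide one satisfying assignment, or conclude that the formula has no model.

UNSATISFIABLE

Case R = 0:
Unit clause (S') forces S = 0.
Unit clause (T) forces T = 1.
Unit clause (P') forces P = 0.
Unit clause (Q') forces Q = 0.
But (Q) is also a unit clause — contradiction.
That branch fails; take R = 1 instead.
Unit clause (S) forces S = 1.
But (S') is also a unit clause — contradiction.
Both values of R lead to a conflict.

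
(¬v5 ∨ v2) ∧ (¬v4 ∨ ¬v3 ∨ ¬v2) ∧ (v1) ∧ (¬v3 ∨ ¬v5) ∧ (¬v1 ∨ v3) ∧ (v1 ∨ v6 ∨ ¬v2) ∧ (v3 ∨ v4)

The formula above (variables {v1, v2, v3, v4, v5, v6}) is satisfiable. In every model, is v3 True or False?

True

Suppose v3 = False.
Unit clause (v1) forces v1 = True.
But (¬v1) is also a unit clause — contradiction.
So every satisfying assignment has v3 = True.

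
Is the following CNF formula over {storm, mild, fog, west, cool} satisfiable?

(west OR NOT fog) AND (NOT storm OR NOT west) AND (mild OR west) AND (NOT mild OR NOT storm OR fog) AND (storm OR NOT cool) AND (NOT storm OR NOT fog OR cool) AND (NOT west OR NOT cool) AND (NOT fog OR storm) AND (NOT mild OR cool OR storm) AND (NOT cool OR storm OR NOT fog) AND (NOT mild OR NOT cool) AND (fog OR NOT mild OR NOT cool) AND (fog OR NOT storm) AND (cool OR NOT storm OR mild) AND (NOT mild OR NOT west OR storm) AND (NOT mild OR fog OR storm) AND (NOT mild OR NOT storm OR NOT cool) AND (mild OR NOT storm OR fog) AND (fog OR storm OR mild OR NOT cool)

Yes, satisfiable

Try west = true.
The clause (NOT storm) is unit, so storm = false.
The clause (NOT cool) is unit, so cool = false.
The clause (NOT fog) is unit, so fog = false.
The clause (NOT mild) is unit, so mild = false.
All clauses are satisfied.
A satisfying assignment: storm: false,  mild: false,  fog: false,  west: true,  cool: false.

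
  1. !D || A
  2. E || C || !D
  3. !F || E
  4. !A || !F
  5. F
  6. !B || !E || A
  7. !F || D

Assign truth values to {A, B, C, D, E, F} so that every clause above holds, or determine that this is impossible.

From the singleton clause (F), F = true.
From the singleton clause (E), E = true.
From the singleton clause (!A), A = false.
From the singleton clause (!D), D = false.
But (D) is also a unit clause — contradiction.

UNSATISFIABLE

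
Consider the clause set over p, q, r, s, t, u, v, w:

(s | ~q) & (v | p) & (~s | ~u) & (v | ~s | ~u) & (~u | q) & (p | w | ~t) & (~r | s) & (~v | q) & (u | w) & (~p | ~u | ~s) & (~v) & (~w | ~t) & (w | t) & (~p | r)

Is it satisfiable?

Satisfiable

Unit clause (~v) forces v = 0.
Unit clause (p) forces p = 1.
Unit clause (r) forces r = 1.
Unit clause (s) forces s = 1.
Unit clause (~u) forces u = 0.
Unit clause (w) forces w = 1.
Unit clause (~t) forces t = 0.
Every clause is now satisfied; q is unconstrained.
A satisfying assignment: p ↦ 1; q ↦ 1; r ↦ 1; s ↦ 1; t ↦ 0; u ↦ 0; v ↦ 0; w ↦ 1.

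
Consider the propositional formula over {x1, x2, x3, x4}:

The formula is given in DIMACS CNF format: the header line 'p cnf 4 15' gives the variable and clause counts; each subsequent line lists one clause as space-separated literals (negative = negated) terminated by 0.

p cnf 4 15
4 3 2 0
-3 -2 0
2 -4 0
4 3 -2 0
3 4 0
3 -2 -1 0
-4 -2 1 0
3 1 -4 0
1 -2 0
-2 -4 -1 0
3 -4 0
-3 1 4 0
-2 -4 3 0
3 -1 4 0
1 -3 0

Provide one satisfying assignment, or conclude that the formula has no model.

x1=True,  x2=False,  x3=True,  x4=False

Try x3 = True.
(¬x2) alone gives x2 = False.
(¬x4) alone gives x4 = False.
(x1) alone gives x1 = True.
This assignment satisfies each clause.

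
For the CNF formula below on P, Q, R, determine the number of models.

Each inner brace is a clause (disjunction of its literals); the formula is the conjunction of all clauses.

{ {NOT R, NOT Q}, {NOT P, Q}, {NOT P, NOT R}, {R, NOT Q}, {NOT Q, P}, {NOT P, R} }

There are 2^3 = 8 truth assignments over (P, Q, R).
Check each against the 6 clauses (columns in the order P, Q, R):
  F F F  ✓ satisfies all
  F F T  ✓ satisfies all
  F T F  ✗ fails (R OR NOT Q)
  F T T  ✗ fails (NOT R OR NOT Q)
  T F F  ✗ fails (NOT P OR Q)
  T F T  ✗ fails (NOT P OR Q)
  T T F  ✗ fails (R OR NOT Q)
  T T T  ✗ fails (NOT R OR NOT Q)
2 of the 8 rows are models.

2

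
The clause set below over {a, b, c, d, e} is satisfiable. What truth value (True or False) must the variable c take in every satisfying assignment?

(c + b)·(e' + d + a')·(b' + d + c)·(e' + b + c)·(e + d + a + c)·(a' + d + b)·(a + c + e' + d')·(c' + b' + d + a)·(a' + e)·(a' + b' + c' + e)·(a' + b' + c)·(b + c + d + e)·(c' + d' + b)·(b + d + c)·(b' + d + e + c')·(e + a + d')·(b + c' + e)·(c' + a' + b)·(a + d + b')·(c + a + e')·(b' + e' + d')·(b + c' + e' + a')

True

Suppose c = 0.
Unit clause (b) forces b = 1.
Unit clause (d) forces d = 1.
Unit clause (a') forces a = 0.
Unit clause (e') forces e = 0.
But (e) is also a unit clause — contradiction.
So every satisfying assignment has c = True.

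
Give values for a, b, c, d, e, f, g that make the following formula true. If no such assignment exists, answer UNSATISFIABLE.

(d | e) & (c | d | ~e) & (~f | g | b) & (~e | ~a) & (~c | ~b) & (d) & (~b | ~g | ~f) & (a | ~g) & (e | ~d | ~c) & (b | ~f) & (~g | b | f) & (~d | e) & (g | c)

a: 0; b: 0; c: 1; d: 1; e: 1; f: 0; g: 0

From the singleton clause (d), d = 1.
From the singleton clause (e), e = 1.
From the singleton clause (~a), a = 0.
From the singleton clause (~g), g = 0.
From the singleton clause (c), c = 1.
From the singleton clause (~b), b = 0.
From the singleton clause (~f), f = 0.
This assignment satisfies each clause.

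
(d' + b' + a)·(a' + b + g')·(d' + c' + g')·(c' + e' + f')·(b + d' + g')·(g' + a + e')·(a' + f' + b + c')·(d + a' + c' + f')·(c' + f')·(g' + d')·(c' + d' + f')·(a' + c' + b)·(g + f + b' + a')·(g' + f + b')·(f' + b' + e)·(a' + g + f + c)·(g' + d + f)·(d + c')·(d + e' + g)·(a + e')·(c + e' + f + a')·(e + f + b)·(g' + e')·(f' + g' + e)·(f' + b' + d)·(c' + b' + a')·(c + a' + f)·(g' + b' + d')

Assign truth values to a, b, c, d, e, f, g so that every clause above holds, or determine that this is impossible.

Branch on c: set c = 0.
Branch on g: set g = 0.
Branch on a: set a = 1.
From the singleton clause (f), f = 1.
Branch on b: set b = 0.
Branch on d: set d = 1.
All clauses hold; e can take either value.

a: 1,  b: 0,  c: 0,  d: 1,  e: 0,  f: 1,  g: 0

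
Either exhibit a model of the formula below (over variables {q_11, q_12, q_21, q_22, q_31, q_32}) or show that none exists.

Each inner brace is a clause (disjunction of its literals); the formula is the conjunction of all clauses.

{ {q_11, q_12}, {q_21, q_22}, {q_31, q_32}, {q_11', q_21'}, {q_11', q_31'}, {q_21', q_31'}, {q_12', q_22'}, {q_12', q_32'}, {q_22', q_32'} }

Case q_11 = 1:
(q_21') alone gives q_21 = 0.
(q_22) alone gives q_22 = 1.
(q_31') alone gives q_31 = 0.
(q_32) alone gives q_32 = 1.
That conflicts with the unit clause (q_32').
Undo q_11 and try q_11 = 0.
(q_12) alone gives q_12 = 1.
(q_22') alone gives q_22 = 0.
(q_21) alone gives q_21 = 1.
(q_31') alone gives q_31 = 0.
(q_32) alone gives q_32 = 1.
That conflicts with the unit clause (q_32').
Either choice for q_11 ends in contradiction.

UNSATISFIABLE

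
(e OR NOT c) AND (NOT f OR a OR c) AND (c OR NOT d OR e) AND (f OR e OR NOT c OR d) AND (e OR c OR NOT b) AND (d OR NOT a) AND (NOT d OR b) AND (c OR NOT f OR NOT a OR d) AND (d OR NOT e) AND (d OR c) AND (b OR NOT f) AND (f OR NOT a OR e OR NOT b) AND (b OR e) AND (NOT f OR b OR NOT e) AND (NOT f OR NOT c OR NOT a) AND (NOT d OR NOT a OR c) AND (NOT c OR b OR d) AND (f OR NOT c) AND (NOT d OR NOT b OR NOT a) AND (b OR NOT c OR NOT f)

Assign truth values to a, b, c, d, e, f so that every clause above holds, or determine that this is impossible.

Branch on e: set e = true.
(d) alone gives d = true.
(b) alone gives b = true.
(NOT a) alone gives a = false.
Branch on f: set f = false.
(NOT c) alone gives c = false.
Every clause now holds.

a: false, b: true, c: false, d: true, e: true, f: false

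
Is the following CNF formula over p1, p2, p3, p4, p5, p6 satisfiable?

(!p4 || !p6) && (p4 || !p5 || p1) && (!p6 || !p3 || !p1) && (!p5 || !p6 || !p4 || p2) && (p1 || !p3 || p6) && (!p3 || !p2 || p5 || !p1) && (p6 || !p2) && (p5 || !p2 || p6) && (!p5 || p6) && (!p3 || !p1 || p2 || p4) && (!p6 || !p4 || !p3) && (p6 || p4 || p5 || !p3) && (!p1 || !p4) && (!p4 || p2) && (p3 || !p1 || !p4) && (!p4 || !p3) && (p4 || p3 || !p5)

Branch on p4: set p4 = false.
Branch on p5: set p5 = false.
Branch on p6: set p6 = true.
Branch on p3: set p3 = false.
No clause remains; p1, p2 are free.
A satisfying assignment: p1=true,  p2=false,  p3=false,  p4=false,  p5=false,  p6=true.

Yes, satisfiable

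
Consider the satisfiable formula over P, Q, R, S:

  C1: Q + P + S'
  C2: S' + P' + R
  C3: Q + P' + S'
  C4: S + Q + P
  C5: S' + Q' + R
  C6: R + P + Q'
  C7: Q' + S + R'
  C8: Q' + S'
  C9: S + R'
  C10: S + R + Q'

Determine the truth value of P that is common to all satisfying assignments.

Suppose P = 0.
Suppose Q = 1.
(R) alone gives R = 1.
(S) alone gives S = 1.
Now (S') is unsatisfied and unit — conflict.
That branch fails; take Q = 0 instead.
(S') alone gives S = 0.
Now (S) is unsatisfied and unit — conflict.
Neither Q = 1 nor Q = 0 works.
So every satisfying assignment has P = True.

True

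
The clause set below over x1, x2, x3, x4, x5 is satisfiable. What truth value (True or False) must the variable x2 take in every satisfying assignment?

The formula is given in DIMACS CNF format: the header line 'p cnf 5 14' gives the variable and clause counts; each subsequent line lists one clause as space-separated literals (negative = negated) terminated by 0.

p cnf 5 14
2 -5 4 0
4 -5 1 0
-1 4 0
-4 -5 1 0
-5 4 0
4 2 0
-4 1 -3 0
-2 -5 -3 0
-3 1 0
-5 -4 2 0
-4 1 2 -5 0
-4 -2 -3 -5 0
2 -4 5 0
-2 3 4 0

True

Suppose x2 = False.
(x4) alone gives x4 = True.
(¬x5) alone gives x5 = False.
But (x5) is also a unit clause — contradiction.
So every satisfying assignment has x2 = True.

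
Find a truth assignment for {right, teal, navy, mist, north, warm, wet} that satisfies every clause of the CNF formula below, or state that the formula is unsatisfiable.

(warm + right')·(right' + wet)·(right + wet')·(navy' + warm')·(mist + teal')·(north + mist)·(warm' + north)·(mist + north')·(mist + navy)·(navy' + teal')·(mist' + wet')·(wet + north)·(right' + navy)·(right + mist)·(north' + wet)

Suppose warm = 1.
The clause (navy') is unit, so navy = 0.
The clause (north) is unit, so north = 1.
The clause (mist) is unit, so mist = 1.
The clause (wet') is unit, so wet = 0.
That conflicts with the unit clause (wet).
Undo warm and try warm = 0.
The clause (right') is unit, so right = 0.
The clause (wet') is unit, so wet = 0.
The clause (north) is unit, so north = 1.
That conflicts with the unit clause (north').
Both values of warm lead to a conflict.

UNSATISFIABLE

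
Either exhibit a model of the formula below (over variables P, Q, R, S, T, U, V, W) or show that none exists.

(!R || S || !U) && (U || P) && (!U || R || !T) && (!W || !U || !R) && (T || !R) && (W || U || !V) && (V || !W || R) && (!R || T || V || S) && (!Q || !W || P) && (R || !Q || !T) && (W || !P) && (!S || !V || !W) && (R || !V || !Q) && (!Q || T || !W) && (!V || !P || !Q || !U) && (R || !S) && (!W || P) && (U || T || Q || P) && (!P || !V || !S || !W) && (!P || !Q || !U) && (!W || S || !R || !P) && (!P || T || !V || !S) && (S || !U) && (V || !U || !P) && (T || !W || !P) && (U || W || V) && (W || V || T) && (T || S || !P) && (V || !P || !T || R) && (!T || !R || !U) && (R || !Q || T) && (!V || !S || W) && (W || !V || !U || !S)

P: true; Q: false; R: false; S: false; T: true; U: false; V: true; W: true

Branch on U: set U = false.
(P) alone gives P = true.
(W) alone gives W = true.
(T) alone gives T = true.
Branch on V: set V = true.
(!S) alone gives S = false.
(!R) alone gives R = false.
(!Q) alone gives Q = false.
All clauses are satisfied.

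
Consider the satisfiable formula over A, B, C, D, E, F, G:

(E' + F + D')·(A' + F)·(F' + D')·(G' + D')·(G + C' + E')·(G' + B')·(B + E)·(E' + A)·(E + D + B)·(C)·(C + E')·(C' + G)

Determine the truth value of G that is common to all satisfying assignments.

True

Suppose G = 0.
From the singleton clause (C), C = 1.
Now (C') is unsatisfied and unit — conflict.
So every satisfying assignment has G = True.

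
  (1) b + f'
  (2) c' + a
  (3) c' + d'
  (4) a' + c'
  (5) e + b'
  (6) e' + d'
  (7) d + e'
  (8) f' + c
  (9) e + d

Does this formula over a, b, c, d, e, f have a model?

Branch on b: set b = 0.
Unit clause (f') forces f = 0.
Branch on c: set c = 0.
Branch on e: set e = 0.
Unit clause (d) forces d = 1.
No clause remains; a is free.
A satisfying assignment: a ↦ 1; b ↦ 0; c ↦ 0; d ↦ 1; e ↦ 0; f ↦ 0.

Yes, satisfiable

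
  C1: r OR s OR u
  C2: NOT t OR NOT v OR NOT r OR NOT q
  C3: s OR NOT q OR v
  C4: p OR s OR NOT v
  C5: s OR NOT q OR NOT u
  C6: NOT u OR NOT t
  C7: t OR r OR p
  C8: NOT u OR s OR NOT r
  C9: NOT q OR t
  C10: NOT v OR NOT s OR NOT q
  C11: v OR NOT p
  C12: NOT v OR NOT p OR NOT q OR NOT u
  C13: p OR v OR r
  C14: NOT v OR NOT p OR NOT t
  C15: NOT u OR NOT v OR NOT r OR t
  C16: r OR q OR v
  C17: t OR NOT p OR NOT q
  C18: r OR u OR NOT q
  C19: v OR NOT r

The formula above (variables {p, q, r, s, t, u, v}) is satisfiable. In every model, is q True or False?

Suppose q = true.
Unit clause (t) forces t = true.
Unit clause (NOT u) forces u = false.
Unit clause (r) forces r = true.
Unit clause (NOT v) forces v = false.
Now (v) is unsatisfied and unit — conflict.
So every satisfying assignment has q = False.

False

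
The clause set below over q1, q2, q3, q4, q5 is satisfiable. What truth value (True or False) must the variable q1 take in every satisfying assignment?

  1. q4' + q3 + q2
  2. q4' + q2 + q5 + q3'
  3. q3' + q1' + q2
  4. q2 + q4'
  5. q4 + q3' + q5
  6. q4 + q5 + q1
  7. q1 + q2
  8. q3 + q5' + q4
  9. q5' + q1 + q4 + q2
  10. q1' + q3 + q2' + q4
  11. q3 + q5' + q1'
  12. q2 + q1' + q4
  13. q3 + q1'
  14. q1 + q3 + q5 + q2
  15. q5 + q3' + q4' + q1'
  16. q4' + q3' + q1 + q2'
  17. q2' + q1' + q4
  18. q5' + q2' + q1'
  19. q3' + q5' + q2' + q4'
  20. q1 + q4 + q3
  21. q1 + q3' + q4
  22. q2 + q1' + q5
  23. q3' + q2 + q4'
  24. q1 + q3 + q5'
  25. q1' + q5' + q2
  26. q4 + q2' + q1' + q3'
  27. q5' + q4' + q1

False

Suppose q1 = 1.
From the singleton clause (q3), q3 = 1.
From the singleton clause (q2), q2 = 1.
From the singleton clause (q4), q4 = 1.
From the singleton clause (q5), q5 = 1.
Now (q5') is unsatisfied and unit — conflict.
So every satisfying assignment has q1 = False.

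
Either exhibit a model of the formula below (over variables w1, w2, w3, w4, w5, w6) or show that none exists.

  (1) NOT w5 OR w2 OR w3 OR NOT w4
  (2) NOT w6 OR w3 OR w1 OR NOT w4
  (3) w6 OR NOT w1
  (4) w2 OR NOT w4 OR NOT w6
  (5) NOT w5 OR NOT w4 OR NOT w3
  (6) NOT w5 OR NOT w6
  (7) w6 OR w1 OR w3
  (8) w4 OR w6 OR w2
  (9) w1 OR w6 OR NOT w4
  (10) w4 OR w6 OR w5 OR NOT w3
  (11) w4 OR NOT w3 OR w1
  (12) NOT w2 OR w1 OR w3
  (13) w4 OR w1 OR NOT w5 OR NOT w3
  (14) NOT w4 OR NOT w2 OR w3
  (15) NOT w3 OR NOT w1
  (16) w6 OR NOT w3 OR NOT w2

w1: true; w2: false; w3: false; w4: false; w5: false; w6: true

Branch on w6: set w6 = true.
(NOT w5) alone gives w5 = false.
Branch on w2: set w2 = false.
(NOT w4) alone gives w4 = false.
Branch on w3: set w3 = false.
No clause remains; w1 is free.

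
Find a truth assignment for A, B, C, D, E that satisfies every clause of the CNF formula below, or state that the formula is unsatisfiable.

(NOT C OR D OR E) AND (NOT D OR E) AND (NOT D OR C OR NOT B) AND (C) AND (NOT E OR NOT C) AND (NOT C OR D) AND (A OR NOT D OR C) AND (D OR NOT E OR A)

Unit clause (C) forces C = true.
Unit clause (NOT E) forces E = false.
Unit clause (D) forces D = true.
But (NOT D) is also a unit clause — contradiction.

UNSATISFIABLE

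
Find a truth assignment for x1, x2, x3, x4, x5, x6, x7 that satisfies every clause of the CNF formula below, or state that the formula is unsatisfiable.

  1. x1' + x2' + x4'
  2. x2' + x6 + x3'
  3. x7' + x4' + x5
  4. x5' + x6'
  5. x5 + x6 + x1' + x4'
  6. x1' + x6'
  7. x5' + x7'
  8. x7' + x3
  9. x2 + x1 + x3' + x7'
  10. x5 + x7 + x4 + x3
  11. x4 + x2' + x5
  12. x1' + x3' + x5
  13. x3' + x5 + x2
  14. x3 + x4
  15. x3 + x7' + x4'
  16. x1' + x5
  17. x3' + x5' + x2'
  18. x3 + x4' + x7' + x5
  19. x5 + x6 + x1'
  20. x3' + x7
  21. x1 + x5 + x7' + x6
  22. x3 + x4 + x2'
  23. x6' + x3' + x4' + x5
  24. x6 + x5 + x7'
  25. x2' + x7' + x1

x1: 0; x2: 1; x3: 0; x4: 1; x5: 0; x6: 0; x7: 0

Case x5 = 0:
The clause (x1') is unit, so x1 = 0.
Case x7 = 0:
The clause (x3') is unit, so x3 = 0.
The clause (x4) is unit, so x4 = 1.
All clauses hold; x2, x6 can take either value.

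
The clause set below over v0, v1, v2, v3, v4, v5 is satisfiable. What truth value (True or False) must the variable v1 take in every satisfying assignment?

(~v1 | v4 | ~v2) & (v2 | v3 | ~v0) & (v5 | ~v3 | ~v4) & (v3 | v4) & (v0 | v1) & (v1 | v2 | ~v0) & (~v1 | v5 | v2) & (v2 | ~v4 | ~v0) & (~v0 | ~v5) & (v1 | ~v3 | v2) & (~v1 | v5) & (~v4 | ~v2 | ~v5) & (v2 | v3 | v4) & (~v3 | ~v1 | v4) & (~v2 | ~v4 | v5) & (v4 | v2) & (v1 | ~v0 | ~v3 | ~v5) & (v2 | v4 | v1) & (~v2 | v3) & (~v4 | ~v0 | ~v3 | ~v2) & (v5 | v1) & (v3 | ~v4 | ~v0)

True

Suppose v1 = 0.
Unit clause (v0) forces v0 = 1.
Unit clause (v2) forces v2 = 1.
Unit clause (~v5) forces v5 = 0.
Now (v5) is unsatisfied and unit — conflict.
So every satisfying assignment has v1 = True.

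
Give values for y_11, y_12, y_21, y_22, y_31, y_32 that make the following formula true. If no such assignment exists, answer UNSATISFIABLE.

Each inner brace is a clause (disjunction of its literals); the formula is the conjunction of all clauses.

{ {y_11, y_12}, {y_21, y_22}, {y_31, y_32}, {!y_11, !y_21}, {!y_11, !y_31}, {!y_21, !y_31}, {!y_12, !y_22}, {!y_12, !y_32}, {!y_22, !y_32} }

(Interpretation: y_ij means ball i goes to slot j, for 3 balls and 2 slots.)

UNSATISFIABLE

Try y_11 = true.
(!y_21) alone gives y_21 = false.
(y_22) alone gives y_22 = true.
(!y_31) alone gives y_31 = false.
(y_32) alone gives y_32 = true.
That conflicts with the unit clause (!y_32).
That branch fails; take y_11 = false instead.
(y_12) alone gives y_12 = true.
(!y_22) alone gives y_22 = false.
(y_21) alone gives y_21 = true.
(!y_31) alone gives y_31 = false.
(y_32) alone gives y_32 = true.
That conflicts with the unit clause (!y_32).
Both values of y_11 lead to a conflict.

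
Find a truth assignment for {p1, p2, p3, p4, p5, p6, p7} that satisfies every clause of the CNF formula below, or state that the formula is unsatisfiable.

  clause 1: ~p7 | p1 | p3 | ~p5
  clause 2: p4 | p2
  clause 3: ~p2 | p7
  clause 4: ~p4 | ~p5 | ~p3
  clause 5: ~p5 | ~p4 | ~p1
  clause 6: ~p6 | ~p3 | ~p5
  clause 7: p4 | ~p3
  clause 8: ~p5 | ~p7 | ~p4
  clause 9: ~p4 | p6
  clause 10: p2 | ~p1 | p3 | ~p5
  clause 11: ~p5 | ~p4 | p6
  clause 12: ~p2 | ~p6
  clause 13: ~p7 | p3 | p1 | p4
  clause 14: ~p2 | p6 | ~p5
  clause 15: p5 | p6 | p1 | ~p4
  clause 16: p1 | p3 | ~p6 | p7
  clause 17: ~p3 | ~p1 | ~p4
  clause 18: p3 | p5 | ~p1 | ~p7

p1=0; p2=0; p3=1; p4=1; p5=0; p6=1; p7=0

Suppose p4 = 1.
The clause (p6) is unit, so p6 = 1.
The clause (~p2) is unit, so p2 = 0.
Suppose p5 = 0.
Suppose p3 = 1.
The clause (~p1) is unit, so p1 = 0.
All clauses hold; p7 can take either value.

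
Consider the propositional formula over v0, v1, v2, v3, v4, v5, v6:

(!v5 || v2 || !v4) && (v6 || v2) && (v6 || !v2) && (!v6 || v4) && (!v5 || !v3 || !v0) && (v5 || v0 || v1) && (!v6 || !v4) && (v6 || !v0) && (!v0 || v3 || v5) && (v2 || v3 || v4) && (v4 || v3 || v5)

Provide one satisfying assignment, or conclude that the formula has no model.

Try v6 = true.
Unit clause (v4) forces v4 = true.
But (!v4) is also a unit clause — contradiction.
Backtrack on v6: now try v6 = false.
Unit clause (v2) forces v2 = true.
But (!v2) is also a unit clause — contradiction.
Either choice for v6 ends in contradiction.

UNSATISFIABLE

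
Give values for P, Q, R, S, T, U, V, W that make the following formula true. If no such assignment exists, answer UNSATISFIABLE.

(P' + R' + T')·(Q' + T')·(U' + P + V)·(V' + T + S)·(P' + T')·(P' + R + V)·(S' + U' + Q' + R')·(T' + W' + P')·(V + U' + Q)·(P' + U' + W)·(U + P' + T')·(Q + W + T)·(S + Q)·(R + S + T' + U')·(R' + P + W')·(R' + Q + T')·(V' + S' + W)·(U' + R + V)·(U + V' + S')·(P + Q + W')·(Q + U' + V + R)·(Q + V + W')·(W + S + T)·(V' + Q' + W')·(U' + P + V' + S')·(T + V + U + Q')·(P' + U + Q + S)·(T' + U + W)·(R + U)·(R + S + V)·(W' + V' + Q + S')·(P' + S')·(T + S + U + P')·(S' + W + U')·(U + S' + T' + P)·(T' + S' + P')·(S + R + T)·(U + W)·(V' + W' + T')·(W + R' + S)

Suppose Q = 1.
(T') alone gives T = 0.
Suppose V = 0.
(U) alone gives U = 1.
(P) alone gives P = 1.
(R) alone gives R = 1.
(S') alone gives S = 0.
(W) alone gives W = 1.
This assignment satisfies each clause.

P: 1,  Q: 1,  R: 1,  S: 0,  T: 0,  U: 1,  V: 0,  W: 1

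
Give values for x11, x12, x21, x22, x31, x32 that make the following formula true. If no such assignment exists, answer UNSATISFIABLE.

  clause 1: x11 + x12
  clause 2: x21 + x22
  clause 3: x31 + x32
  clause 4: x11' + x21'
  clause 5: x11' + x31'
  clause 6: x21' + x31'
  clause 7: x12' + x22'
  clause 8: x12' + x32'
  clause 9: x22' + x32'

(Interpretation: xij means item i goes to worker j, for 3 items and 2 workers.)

Suppose x11 = 1.
(x21') alone gives x21 = 0.
(x22) alone gives x22 = 1.
(x31') alone gives x31 = 0.
(x32) alone gives x32 = 1.
That conflicts with the unit clause (x32').
So x11 must be the other value — set x11 = 0.
(x12) alone gives x12 = 1.
(x22') alone gives x22 = 0.
(x21) alone gives x21 = 1.
(x31') alone gives x31 = 0.
(x32) alone gives x32 = 1.
That conflicts with the unit clause (x32').
Either choice for x11 ends in contradiction.

UNSATISFIABLE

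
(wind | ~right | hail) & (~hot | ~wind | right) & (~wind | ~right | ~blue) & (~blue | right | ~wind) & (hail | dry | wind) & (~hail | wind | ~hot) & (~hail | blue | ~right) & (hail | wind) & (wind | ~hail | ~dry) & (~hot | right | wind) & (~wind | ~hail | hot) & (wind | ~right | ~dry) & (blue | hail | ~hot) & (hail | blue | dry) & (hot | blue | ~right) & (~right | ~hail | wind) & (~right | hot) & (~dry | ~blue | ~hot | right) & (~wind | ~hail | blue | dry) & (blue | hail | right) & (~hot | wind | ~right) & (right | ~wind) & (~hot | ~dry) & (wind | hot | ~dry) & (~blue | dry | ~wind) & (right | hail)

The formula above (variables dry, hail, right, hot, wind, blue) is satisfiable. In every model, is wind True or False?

Suppose wind = 1.
(right) alone gives right = 1.
(~blue) alone gives blue = 0.
(~hail) alone gives hail = 0.
(~hot) alone gives hot = 0.
Now (hot) is unsatisfied and unit — conflict.
So every satisfying assignment has wind = False.

False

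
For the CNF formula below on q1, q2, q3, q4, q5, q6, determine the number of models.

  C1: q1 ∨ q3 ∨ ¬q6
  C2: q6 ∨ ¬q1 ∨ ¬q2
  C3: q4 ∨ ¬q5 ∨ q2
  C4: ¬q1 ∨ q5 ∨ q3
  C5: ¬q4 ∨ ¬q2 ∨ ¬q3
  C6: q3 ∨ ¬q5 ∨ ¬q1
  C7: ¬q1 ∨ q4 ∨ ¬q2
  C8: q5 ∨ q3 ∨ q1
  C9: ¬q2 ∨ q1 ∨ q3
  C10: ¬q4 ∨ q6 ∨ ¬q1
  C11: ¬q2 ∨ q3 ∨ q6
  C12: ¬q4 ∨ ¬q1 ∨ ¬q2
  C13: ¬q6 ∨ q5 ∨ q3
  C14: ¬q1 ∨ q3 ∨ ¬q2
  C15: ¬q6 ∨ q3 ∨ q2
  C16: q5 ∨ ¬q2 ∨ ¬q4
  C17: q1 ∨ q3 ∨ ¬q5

There are 2^6 = 64 truth assignments over (q1, q2, q3, q4, q5, q6).
Split on q2. With q2 = True, the clauses containing q2 are satisfied and ¬q2 drops from the rest; 4 of the 2^5 = 32 assignments to the other variables satisfy what remains.
With q2 = False, by the same count on the reduced clause set, 10 assignments work.
(One model: q1=F, q2=F, q3=T, q4=F, q5=F, q6=F.)
Total: 4 + 10 = 14.

14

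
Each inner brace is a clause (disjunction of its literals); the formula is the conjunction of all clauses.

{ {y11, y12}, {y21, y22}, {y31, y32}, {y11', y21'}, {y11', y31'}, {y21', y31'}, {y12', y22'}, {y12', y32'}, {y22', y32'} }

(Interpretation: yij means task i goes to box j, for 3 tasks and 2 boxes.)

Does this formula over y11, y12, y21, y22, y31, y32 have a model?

Branch on y11: set y11 = 1.
(y21') alone gives y21 = 0.
(y22) alone gives y22 = 1.
(y31') alone gives y31 = 0.
(y32) alone gives y32 = 1.
But (y32') is also a unit clause — contradiction.
Undo y11 and try y11 = 0.
(y12) alone gives y12 = 1.
(y22') alone gives y22 = 0.
(y21) alone gives y21 = 1.
(y31') alone gives y31 = 0.
(y32) alone gives y32 = 1.
But (y32') is also a unit clause — contradiction.
Both values of y11 lead to a conflict.
No assignment satisfies every clause.

No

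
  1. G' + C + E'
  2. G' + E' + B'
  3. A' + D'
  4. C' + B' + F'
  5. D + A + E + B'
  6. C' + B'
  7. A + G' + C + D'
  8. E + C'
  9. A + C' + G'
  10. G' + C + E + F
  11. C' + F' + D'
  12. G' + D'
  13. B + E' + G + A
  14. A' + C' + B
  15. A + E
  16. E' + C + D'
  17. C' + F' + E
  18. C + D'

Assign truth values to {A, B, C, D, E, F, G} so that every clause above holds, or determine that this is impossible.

A ↦ 1; B ↦ 0; C ↦ 0; D ↦ 0; E ↦ 0; F ↦ 1; G ↦ 0

Case A = 1:
Unit clause (D') forces D = 0.
Case C = 0:
Case G = 0:
No clause remains; B, E, F are free.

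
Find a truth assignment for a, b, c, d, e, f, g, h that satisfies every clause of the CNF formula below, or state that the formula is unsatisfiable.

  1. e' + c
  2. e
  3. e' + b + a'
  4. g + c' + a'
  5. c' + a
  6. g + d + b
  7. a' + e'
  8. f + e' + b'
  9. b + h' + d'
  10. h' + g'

The clause (e) is unit, so e = 1.
The clause (c) is unit, so c = 1.
The clause (a) is unit, so a = 1.
Now (a') is unsatisfied and unit — conflict.

UNSATISFIABLE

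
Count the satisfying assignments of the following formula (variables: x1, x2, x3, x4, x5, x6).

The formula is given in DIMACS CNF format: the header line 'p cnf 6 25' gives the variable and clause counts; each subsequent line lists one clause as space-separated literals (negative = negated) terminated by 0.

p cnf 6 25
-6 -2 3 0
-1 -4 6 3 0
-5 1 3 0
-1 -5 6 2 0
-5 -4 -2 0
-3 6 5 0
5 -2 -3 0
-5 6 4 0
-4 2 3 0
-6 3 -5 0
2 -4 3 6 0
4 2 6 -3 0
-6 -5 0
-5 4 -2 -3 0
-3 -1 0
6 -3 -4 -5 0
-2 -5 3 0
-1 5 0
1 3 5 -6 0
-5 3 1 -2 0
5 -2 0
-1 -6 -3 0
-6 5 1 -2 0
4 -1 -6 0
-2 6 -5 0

There are 2^6 = 64 truth assignments over (x1, x2, x3, x4, x5, x6).
Split on x5. With x5 = True, the clauses containing x5 are satisfied and ¬x5 drops from the rest; 0 of the 2^5 = 32 assignments to the other variables satisfy what remains.
With x5 = False, by the same count on the reduced clause set, 3 assignments work.
(One model: x1=F, x2=F, x3=F, x4=F, x5=F, x6=F.)
Total: 0 + 3 = 3.

3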